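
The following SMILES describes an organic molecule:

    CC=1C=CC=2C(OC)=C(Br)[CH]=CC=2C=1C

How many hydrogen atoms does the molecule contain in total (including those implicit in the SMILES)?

Walk through each heavy atom and fill implicit hydrogens from standard valence (C 4, N 3, O 2, S 2, halogen 1):
  atom 1: C, bond orders sum to 1 (valence 4) → 3 H
  atom 2: C, bond orders sum to 4 (valence 4) → 0 H
  atom 3: C, bond orders sum to 3 (valence 4) → 1 H
  atom 4: C, bond orders sum to 3 (valence 4) → 1 H
  atom 5: C, bond orders sum to 4 (valence 4) → 0 H
  atom 6: C, bond orders sum to 4 (valence 4) → 0 H
  atom 7: O, bond orders sum to 2 (valence 2) → 0 H
  atom 8: C, bond orders sum to 1 (valence 4) → 3 H
  atom 9: C, bond orders sum to 4 (valence 4) → 0 H
  atom 10: Br (halogen, monovalent) → 0 H
  atom 11: C with explicit H count 1
  atom 12: C, bond orders sum to 3 (valence 4) → 1 H
  atom 13: C, bond orders sum to 4 (valence 4) → 0 H
  atom 14: C, bond orders sum to 4 (valence 4) → 0 H
  atom 15: C, bond orders sum to 1 (valence 4) → 3 H
Total hydrogens: 13.

13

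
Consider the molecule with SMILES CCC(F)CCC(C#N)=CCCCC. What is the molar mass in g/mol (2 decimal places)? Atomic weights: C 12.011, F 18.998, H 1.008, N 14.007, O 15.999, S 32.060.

197.30 g/mol

First, the molecular formula is C12H20FN (counting implicit H from valence).
  C: 12 × 12.011 = 144.132
  F: 1 × 18.998 = 18.998
  H: 20 × 1.008 = 20.160
  N: 1 × 14.007 = 14.007
Sum: 12×12.011 + 1×18.998 + 20×1.008 + 1×14.007 = 197.297 → 197.30 g/mol.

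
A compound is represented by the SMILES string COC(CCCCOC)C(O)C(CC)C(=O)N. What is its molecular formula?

Walk through each heavy atom and fill implicit hydrogens from standard valence (C 4, N 3, O 2, S 2, halogen 1):
  atom 1: C, bond orders sum to 1 (valence 4) → 3 H
  atom 2: O, bond orders sum to 2 (valence 2) → 0 H
  atom 3: C, bond orders sum to 3 (valence 4) → 1 H
  atom 4: C, bond orders sum to 2 (valence 4) → 2 H
  atom 5: C, bond orders sum to 2 (valence 4) → 2 H
  atom 6: C, bond orders sum to 2 (valence 4) → 2 H
  atom 7: C, bond orders sum to 2 (valence 4) → 2 H
  atom 8: O, bond orders sum to 2 (valence 2) → 0 H
  atom 9: C, bond orders sum to 1 (valence 4) → 3 H
  atom 10: C, bond orders sum to 3 (valence 4) → 1 H
  atom 11: O, bond orders sum to 1 (valence 2) → 1 H
  atom 12: C, bond orders sum to 3 (valence 4) → 1 H
  atom 13: C, bond orders sum to 2 (valence 4) → 2 H
  atom 14: C, bond orders sum to 1 (valence 4) → 3 H
  atom 15: C, bond orders sum to 4 (valence 4) → 0 H
  atom 16: O, bond orders sum to 2 (valence 2) → 0 H
  atom 17: N, bond orders sum to 1 (valence 3) → 2 H
Totals → C:12, H:25, N:1, O:4.

C12H25NO4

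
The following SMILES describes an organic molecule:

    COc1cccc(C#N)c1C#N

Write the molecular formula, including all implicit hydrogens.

Walk through each heavy atom and fill implicit hydrogens from standard valence (C 4, N 3, O 2, S 2, halogen 1); for lowercase aromatic atoms, an aromatic c carries 1 H when it has two neighbours and 0 H with three, and aromatic n carries 0 H:
  atom 1: C, bond orders sum to 1 (valence 4) → 3 H
  atom 2: O, bond orders sum to 2 (valence 2) → 0 H
  atom 3: aromatic c, 3 neighbours → 0 H
  atom 4: aromatic c, 2 neighbours → 1 H
  atom 5: aromatic c, 2 neighbours → 1 H
  atom 6: aromatic c, 2 neighbours → 1 H
  atom 7: aromatic c, 3 neighbours → 0 H
  atom 8: C, bond orders sum to 4 (valence 4) → 0 H
  atom 9: N, bond orders sum to 3 (valence 3) → 0 H
  atom 10: aromatic c, 3 neighbours → 0 H
  atom 11: C, bond orders sum to 4 (valence 4) → 0 H
  atom 12: N, bond orders sum to 3 (valence 3) → 0 H
Totals → C:9, H:6, N:2, O:1.
In Hill order: C9H6N2O.

C9H6N2O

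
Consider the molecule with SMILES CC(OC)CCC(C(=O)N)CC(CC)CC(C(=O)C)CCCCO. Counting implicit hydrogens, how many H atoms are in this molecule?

Walk through each heavy atom and fill implicit hydrogens from standard valence (C 4, N 3, O 2, S 2, halogen 1):
  atom 1: C, bond orders sum to 1 (valence 4) → 3 H
  atom 2: C, bond orders sum to 3 (valence 4) → 1 H
  atom 3: O, bond orders sum to 2 (valence 2) → 0 H
  atom 4: C, bond orders sum to 1 (valence 4) → 3 H
  atom 5: C, bond orders sum to 2 (valence 4) → 2 H
  atom 6: C, bond orders sum to 2 (valence 4) → 2 H
  atom 7: C, bond orders sum to 3 (valence 4) → 1 H
  atom 8: C, bond orders sum to 4 (valence 4) → 0 H
  atom 9: O, bond orders sum to 2 (valence 2) → 0 H
  atom 10: N, bond orders sum to 1 (valence 3) → 2 H
  atom 11: C, bond orders sum to 2 (valence 4) → 2 H
  atom 12: C, bond orders sum to 3 (valence 4) → 1 H
  atom 13: C, bond orders sum to 2 (valence 4) → 2 H
  atom 14: C, bond orders sum to 1 (valence 4) → 3 H
  atom 15: C, bond orders sum to 2 (valence 4) → 2 H
  atom 16: C, bond orders sum to 3 (valence 4) → 1 H
  atom 17: C, bond orders sum to 4 (valence 4) → 0 H
  atom 18: O, bond orders sum to 2 (valence 2) → 0 H
  atom 19: C, bond orders sum to 1 (valence 4) → 3 H
  atom 20: C, bond orders sum to 2 (valence 4) → 2 H
  atom 21: C, bond orders sum to 2 (valence 4) → 2 H
  atom 22: C, bond orders sum to 2 (valence 4) → 2 H
  atom 23: C, bond orders sum to 2 (valence 4) → 2 H
  atom 24: O, bond orders sum to 1 (valence 2) → 1 H
Total hydrogens: 37.

37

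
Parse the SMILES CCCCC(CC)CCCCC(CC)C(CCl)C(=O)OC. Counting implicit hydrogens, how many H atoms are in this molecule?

35

Walk through each heavy atom and fill implicit hydrogens from standard valence (C 4, N 3, O 2, S 2, halogen 1):
  atom 1: C, bond orders sum to 1 (valence 4) → 3 H
  atom 2: C, bond orders sum to 2 (valence 4) → 2 H
  atom 3: C, bond orders sum to 2 (valence 4) → 2 H
  atom 4: C, bond orders sum to 2 (valence 4) → 2 H
  atom 5: C, bond orders sum to 3 (valence 4) → 1 H
  atom 6: C, bond orders sum to 2 (valence 4) → 2 H
  atom 7: C, bond orders sum to 1 (valence 4) → 3 H
  atom 8: C, bond orders sum to 2 (valence 4) → 2 H
  atom 9: C, bond orders sum to 2 (valence 4) → 2 H
  atom 10: C, bond orders sum to 2 (valence 4) → 2 H
  atom 11: C, bond orders sum to 2 (valence 4) → 2 H
  atom 12: C, bond orders sum to 3 (valence 4) → 1 H
  atom 13: C, bond orders sum to 2 (valence 4) → 2 H
  atom 14: C, bond orders sum to 1 (valence 4) → 3 H
  atom 15: C, bond orders sum to 3 (valence 4) → 1 H
  atom 16: C, bond orders sum to 2 (valence 4) → 2 H
  atom 17: Cl (halogen, monovalent) → 0 H
  atom 18: C, bond orders sum to 4 (valence 4) → 0 H
  atom 19: O, bond orders sum to 2 (valence 2) → 0 H
  atom 20: O, bond orders sum to 2 (valence 2) → 0 H
  atom 21: C, bond orders sum to 1 (valence 4) → 3 H
Total hydrogens: 35.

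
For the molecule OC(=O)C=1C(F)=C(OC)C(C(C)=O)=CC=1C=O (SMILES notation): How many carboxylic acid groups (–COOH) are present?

The carboxylic acid motif appears at heavy-atom position 2 in the SMILES.
Other groups present: 1 aldehyde, 1 ether, 1 ketone.
Carboxylic acid count: 1.

1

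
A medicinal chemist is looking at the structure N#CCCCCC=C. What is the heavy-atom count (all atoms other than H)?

8

Every atom symbol written in the SMILES (organic subset) is one heavy atom; implicit H are not written.
Heavy atoms by element → C:7, N:1.
Total: 8.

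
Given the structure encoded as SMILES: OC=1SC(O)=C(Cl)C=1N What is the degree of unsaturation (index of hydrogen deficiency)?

3

Molecular formula: C4H4ClNO2S.
DoU = (2C + 2 + N − H − X) / 2, where X is the halogen count and O/S are ignored.
    = (2·4 + 2 + 1 − 4 − 1) / 2 = 6 / 2 = 3.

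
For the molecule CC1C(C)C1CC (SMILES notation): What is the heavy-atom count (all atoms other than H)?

Every atom symbol written in the SMILES (organic subset) is one heavy atom; implicit H are not written.
Heavy atoms by element → C:7.
Total: 7.

7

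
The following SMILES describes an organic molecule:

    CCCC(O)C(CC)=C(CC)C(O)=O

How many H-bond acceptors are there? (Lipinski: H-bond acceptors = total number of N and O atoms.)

3

N atoms: 0; O atoms: 3.
Lipinski HBA = 0 + 3 = 3.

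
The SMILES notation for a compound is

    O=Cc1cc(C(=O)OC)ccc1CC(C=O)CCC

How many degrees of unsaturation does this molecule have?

7

Molecular formula: C15H18O4.
DoU = (2C + 2 + N − H − X) / 2, where X is the halogen count and O/S are ignored.
    = (2·15 + 2 + 0 − 18 − 0) / 2 = 14 / 2 = 7.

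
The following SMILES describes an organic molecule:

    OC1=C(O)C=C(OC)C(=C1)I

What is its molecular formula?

Walk through each heavy atom and fill implicit hydrogens from standard valence (C 4, N 3, O 2, S 2, halogen 1):
  atom 1: O, bond orders sum to 1 (valence 2) → 1 H
  atom 2: C, bond orders sum to 4 (valence 4) → 0 H
  atom 3: C, bond orders sum to 4 (valence 4) → 0 H
  atom 4: O, bond orders sum to 1 (valence 2) → 1 H
  atom 5: C, bond orders sum to 3 (valence 4) → 1 H
  atom 6: C, bond orders sum to 4 (valence 4) → 0 H
  atom 7: O, bond orders sum to 2 (valence 2) → 0 H
  atom 8: C, bond orders sum to 1 (valence 4) → 3 H
  atom 9: C, bond orders sum to 4 (valence 4) → 0 H
  atom 10: C, bond orders sum to 3 (valence 4) → 1 H
  atom 11: I (halogen, monovalent) → 0 H
Totals → C:7, H:7, I:1, O:3.

C7H7IO3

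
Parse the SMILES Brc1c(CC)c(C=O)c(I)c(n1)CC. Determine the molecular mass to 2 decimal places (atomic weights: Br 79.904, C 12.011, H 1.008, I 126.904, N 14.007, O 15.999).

368.01 g/mol

First, the molecular formula is C10H11BrINO (counting implicit H from valence).
  Br: 1 × 79.904 = 79.904
  C: 10 × 12.011 = 120.110
  H: 11 × 1.008 = 11.088
  I: 1 × 126.904 = 126.904
  N: 1 × 14.007 = 14.007
  O: 1 × 15.999 = 15.999
Sum: 1×79.904 + 10×12.011 + 11×1.008 + 1×126.904 + 1×14.007 + 1×15.999 = 368.012 → 368.01 g/mol.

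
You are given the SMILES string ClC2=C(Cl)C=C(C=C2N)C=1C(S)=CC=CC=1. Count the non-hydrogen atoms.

Every atom symbol written in the SMILES (organic subset) is one heavy atom; implicit H are not written.
Heavy atoms by element → C:12, Cl:2, N:1, S:1.
Total: 16.

16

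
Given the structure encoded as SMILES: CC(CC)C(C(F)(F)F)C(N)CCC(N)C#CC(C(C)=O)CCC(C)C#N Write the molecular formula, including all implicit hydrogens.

Walk through each heavy atom and fill implicit hydrogens from standard valence (C 4, N 3, O 2, S 2, halogen 1):
  atom 1: C, bond orders sum to 1 (valence 4) → 3 H
  atom 2: C, bond orders sum to 3 (valence 4) → 1 H
  atom 3: C, bond orders sum to 2 (valence 4) → 2 H
  atom 4: C, bond orders sum to 1 (valence 4) → 3 H
  atom 5: C, bond orders sum to 3 (valence 4) → 1 H
  atom 6: C, bond orders sum to 4 (valence 4) → 0 H
  atom 7: F (halogen, monovalent) → 0 H
  atom 8: F (halogen, monovalent) → 0 H
  atom 9: F (halogen, monovalent) → 0 H
  atom 10: C, bond orders sum to 3 (valence 4) → 1 H
  atom 11: N, bond orders sum to 1 (valence 3) → 2 H
  atom 12: C, bond orders sum to 2 (valence 4) → 2 H
  atom 13: C, bond orders sum to 2 (valence 4) → 2 H
  atom 14: C, bond orders sum to 3 (valence 4) → 1 H
  atom 15: N, bond orders sum to 1 (valence 3) → 2 H
  atom 16: C, bond orders sum to 4 (valence 4) → 0 H
  atom 17: C, bond orders sum to 4 (valence 4) → 0 H
  atom 18: C, bond orders sum to 3 (valence 4) → 1 H
  atom 19: C, bond orders sum to 4 (valence 4) → 0 H
  atom 20: C, bond orders sum to 1 (valence 4) → 3 H
  atom 21: O, bond orders sum to 2 (valence 2) → 0 H
  atom 22: C, bond orders sum to 2 (valence 4) → 2 H
  atom 23: C, bond orders sum to 2 (valence 4) → 2 H
  atom 24: C, bond orders sum to 3 (valence 4) → 1 H
  atom 25: C, bond orders sum to 1 (valence 4) → 3 H
  atom 26: C, bond orders sum to 4 (valence 4) → 0 H
  atom 27: N, bond orders sum to 3 (valence 3) → 0 H
Totals → C:20, H:32, F:3, N:3, O:1.

C20H32F3N3O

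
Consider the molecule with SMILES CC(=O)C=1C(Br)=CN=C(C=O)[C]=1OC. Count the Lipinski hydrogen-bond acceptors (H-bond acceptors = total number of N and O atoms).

N atoms: 1; O atoms: 3.
Lipinski HBA = 1 + 3 = 4.

4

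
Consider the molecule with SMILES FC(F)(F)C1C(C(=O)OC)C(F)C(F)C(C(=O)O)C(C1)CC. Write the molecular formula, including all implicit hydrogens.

C13H17F5O4

Walk through each heavy atom and fill implicit hydrogens from standard valence (C 4, N 3, O 2, S 2, halogen 1):
  atom 1: F (halogen, monovalent) → 0 H
  atom 2: C, bond orders sum to 4 (valence 4) → 0 H
  atom 3: F (halogen, monovalent) → 0 H
  atom 4: F (halogen, monovalent) → 0 H
  atom 5: C, bond orders sum to 3 (valence 4) → 1 H
  atom 6: C, bond orders sum to 3 (valence 4) → 1 H
  atom 7: C, bond orders sum to 4 (valence 4) → 0 H
  atom 8: O, bond orders sum to 2 (valence 2) → 0 H
  atom 9: O, bond orders sum to 2 (valence 2) → 0 H
  atom 10: C, bond orders sum to 1 (valence 4) → 3 H
  atom 11: C, bond orders sum to 3 (valence 4) → 1 H
  atom 12: F (halogen, monovalent) → 0 H
  atom 13: C, bond orders sum to 3 (valence 4) → 1 H
  atom 14: F (halogen, monovalent) → 0 H
  atom 15: C, bond orders sum to 3 (valence 4) → 1 H
  atom 16: C, bond orders sum to 4 (valence 4) → 0 H
  atom 17: O, bond orders sum to 2 (valence 2) → 0 H
  atom 18: O, bond orders sum to 1 (valence 2) → 1 H
  atom 19: C, bond orders sum to 3 (valence 4) → 1 H
  atom 20: C, bond orders sum to 2 (valence 4) → 2 H
  atom 21: C, bond orders sum to 2 (valence 4) → 2 H
  atom 22: C, bond orders sum to 1 (valence 4) → 3 H
Totals → C:13, H:17, F:5, O:4.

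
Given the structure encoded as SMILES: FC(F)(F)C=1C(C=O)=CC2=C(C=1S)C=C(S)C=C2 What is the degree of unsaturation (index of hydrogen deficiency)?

Molecular formula: C12H7F3OS2.
DoU = (2C + 2 + N − H − X) / 2, where X is the halogen count and O/S are ignored.
    = (2·12 + 2 + 0 − 7 − 3) / 2 = 16 / 2 = 8.

8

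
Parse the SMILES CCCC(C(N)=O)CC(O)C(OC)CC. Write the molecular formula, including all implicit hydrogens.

Walk through each heavy atom and fill implicit hydrogens from standard valence (C 4, N 3, O 2, S 2, halogen 1):
  atom 1: C, bond orders sum to 1 (valence 4) → 3 H
  atom 2: C, bond orders sum to 2 (valence 4) → 2 H
  atom 3: C, bond orders sum to 2 (valence 4) → 2 H
  atom 4: C, bond orders sum to 3 (valence 4) → 1 H
  atom 5: C, bond orders sum to 4 (valence 4) → 0 H
  atom 6: N, bond orders sum to 1 (valence 3) → 2 H
  atom 7: O, bond orders sum to 2 (valence 2) → 0 H
  atom 8: C, bond orders sum to 2 (valence 4) → 2 H
  atom 9: C, bond orders sum to 3 (valence 4) → 1 H
  atom 10: O, bond orders sum to 1 (valence 2) → 1 H
  atom 11: C, bond orders sum to 3 (valence 4) → 1 H
  atom 12: O, bond orders sum to 2 (valence 2) → 0 H
  atom 13: C, bond orders sum to 1 (valence 4) → 3 H
  atom 14: C, bond orders sum to 2 (valence 4) → 2 H
  atom 15: C, bond orders sum to 1 (valence 4) → 3 H
Totals → C:11, H:23, N:1, O:3.

C11H23NO3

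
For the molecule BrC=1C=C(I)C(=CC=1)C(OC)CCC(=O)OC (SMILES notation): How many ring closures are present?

In SMILES, each pair of matching ring-closure digits denotes one ring-closing bond; the number of such bonds equals the number of independent rings.
Ring-closure bonds here: 1.

1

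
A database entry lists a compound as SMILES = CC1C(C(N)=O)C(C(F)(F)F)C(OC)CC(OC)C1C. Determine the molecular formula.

Walk through each heavy atom and fill implicit hydrogens from standard valence (C 4, N 3, O 2, S 2, halogen 1):
  atom 1: C, bond orders sum to 1 (valence 4) → 3 H
  atom 2: C, bond orders sum to 3 (valence 4) → 1 H
  atom 3: C, bond orders sum to 3 (valence 4) → 1 H
  atom 4: C, bond orders sum to 4 (valence 4) → 0 H
  atom 5: N, bond orders sum to 1 (valence 3) → 2 H
  atom 6: O, bond orders sum to 2 (valence 2) → 0 H
  atom 7: C, bond orders sum to 3 (valence 4) → 1 H
  atom 8: C, bond orders sum to 4 (valence 4) → 0 H
  atom 9: F (halogen, monovalent) → 0 H
  atom 10: F (halogen, monovalent) → 0 H
  atom 11: F (halogen, monovalent) → 0 H
  atom 12: C, bond orders sum to 3 (valence 4) → 1 H
  atom 13: O, bond orders sum to 2 (valence 2) → 0 H
  atom 14: C, bond orders sum to 1 (valence 4) → 3 H
  atom 15: C, bond orders sum to 2 (valence 4) → 2 H
  atom 16: C, bond orders sum to 3 (valence 4) → 1 H
  atom 17: O, bond orders sum to 2 (valence 2) → 0 H
  atom 18: C, bond orders sum to 1 (valence 4) → 3 H
  atom 19: C, bond orders sum to 3 (valence 4) → 1 H
  atom 20: C, bond orders sum to 1 (valence 4) → 3 H
Totals → C:13, H:22, F:3, N:1, O:3.
In Hill order: C13H22F3NO3.

C13H22F3NO3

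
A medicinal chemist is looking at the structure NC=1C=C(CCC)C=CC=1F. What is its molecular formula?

Walk through each heavy atom and fill implicit hydrogens from standard valence (C 4, N 3, O 2, S 2, halogen 1):
  atom 1: N, bond orders sum to 1 (valence 3) → 2 H
  atom 2: C, bond orders sum to 4 (valence 4) → 0 H
  atom 3: C, bond orders sum to 3 (valence 4) → 1 H
  atom 4: C, bond orders sum to 4 (valence 4) → 0 H
  atom 5: C, bond orders sum to 2 (valence 4) → 2 H
  atom 6: C, bond orders sum to 2 (valence 4) → 2 H
  atom 7: C, bond orders sum to 1 (valence 4) → 3 H
  atom 8: C, bond orders sum to 3 (valence 4) → 1 H
  atom 9: C, bond orders sum to 3 (valence 4) → 1 H
  atom 10: C, bond orders sum to 4 (valence 4) → 0 H
  atom 11: F (halogen, monovalent) → 0 H
Totals → C:9, H:12, F:1, N:1.
In Hill order: C9H12FN.

C9H12FN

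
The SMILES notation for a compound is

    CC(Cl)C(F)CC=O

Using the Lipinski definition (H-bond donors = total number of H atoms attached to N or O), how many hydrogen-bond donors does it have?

0

Donors: find every N or O and count the H atoms it carries.
  atom 8 (O): bond orders sum to 2 → 0 H
Lipinski HBD = 0.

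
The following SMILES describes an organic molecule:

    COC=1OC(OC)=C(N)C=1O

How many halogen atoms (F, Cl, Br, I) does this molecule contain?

0

Scan the SMILES for the halogen motif — none present.
Groups that are present: 2 ether, 1 hydroxyl, 1 primary amine.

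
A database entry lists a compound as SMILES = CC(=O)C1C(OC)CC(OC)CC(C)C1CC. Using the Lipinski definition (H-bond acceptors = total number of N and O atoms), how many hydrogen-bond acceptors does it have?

3

N atoms: 0; O atoms: 3.
Lipinski HBA = 0 + 3 = 3.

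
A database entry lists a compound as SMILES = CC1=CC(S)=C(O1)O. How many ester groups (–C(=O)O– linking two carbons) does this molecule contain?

Scan the SMILES for the ester motif — none present.
Groups that are present: 1 hydroxyl, 1 thiol.

0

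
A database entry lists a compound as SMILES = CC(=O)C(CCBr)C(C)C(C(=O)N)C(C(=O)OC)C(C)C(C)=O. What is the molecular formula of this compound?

C16H26BrNO5

Walk through each heavy atom and fill implicit hydrogens from standard valence (C 4, N 3, O 2, S 2, halogen 1):
  atom 1: C, bond orders sum to 1 (valence 4) → 3 H
  atom 2: C, bond orders sum to 4 (valence 4) → 0 H
  atom 3: O, bond orders sum to 2 (valence 2) → 0 H
  atom 4: C, bond orders sum to 3 (valence 4) → 1 H
  atom 5: C, bond orders sum to 2 (valence 4) → 2 H
  atom 6: C, bond orders sum to 2 (valence 4) → 2 H
  atom 7: Br (halogen, monovalent) → 0 H
  atom 8: C, bond orders sum to 3 (valence 4) → 1 H
  atom 9: C, bond orders sum to 1 (valence 4) → 3 H
  atom 10: C, bond orders sum to 3 (valence 4) → 1 H
  atom 11: C, bond orders sum to 4 (valence 4) → 0 H
  atom 12: O, bond orders sum to 2 (valence 2) → 0 H
  atom 13: N, bond orders sum to 1 (valence 3) → 2 H
  atom 14: C, bond orders sum to 3 (valence 4) → 1 H
  atom 15: C, bond orders sum to 4 (valence 4) → 0 H
  atom 16: O, bond orders sum to 2 (valence 2) → 0 H
  atom 17: O, bond orders sum to 2 (valence 2) → 0 H
  atom 18: C, bond orders sum to 1 (valence 4) → 3 H
  atom 19: C, bond orders sum to 3 (valence 4) → 1 H
  atom 20: C, bond orders sum to 1 (valence 4) → 3 H
  atom 21: C, bond orders sum to 4 (valence 4) → 0 H
  atom 22: C, bond orders sum to 1 (valence 4) → 3 H
  atom 23: O, bond orders sum to 2 (valence 2) → 0 H
Totals → C:16, H:26, Br:1, N:1, O:5.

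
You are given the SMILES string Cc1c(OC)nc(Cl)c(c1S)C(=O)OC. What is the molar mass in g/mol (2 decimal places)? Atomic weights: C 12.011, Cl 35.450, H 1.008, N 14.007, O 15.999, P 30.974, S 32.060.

First, the molecular formula is C9H10ClNO3S (counting implicit H from valence).
  C: 9 × 12.011 = 108.099
  Cl: 1 × 35.450 = 35.450
  H: 10 × 1.008 = 10.080
  N: 1 × 14.007 = 14.007
  O: 3 × 15.999 = 47.997
  S: 1 × 32.060 = 32.060
Sum: 9×12.011 + 1×35.450 + 10×1.008 + 1×14.007 + 3×15.999 + 1×32.060 = 247.693 → 247.69 g/mol.

247.69 g/mol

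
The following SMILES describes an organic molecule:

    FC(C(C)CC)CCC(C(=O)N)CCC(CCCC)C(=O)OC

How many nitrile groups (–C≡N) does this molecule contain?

Scan the SMILES for the nitrile motif — none present.
Groups that are present: 1 amide, 1 ester.

0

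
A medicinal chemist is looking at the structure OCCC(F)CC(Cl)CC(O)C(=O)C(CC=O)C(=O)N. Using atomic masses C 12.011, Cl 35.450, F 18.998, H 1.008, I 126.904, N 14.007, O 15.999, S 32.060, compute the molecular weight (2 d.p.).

First, the molecular formula is C12H19ClFNO5 (counting implicit H from valence).
  C: 12 × 12.011 = 144.132
  Cl: 1 × 35.450 = 35.450
  F: 1 × 18.998 = 18.998
  H: 19 × 1.008 = 19.152
  N: 1 × 14.007 = 14.007
  O: 5 × 15.999 = 79.995
Sum: 12×12.011 + 1×35.450 + 1×18.998 + 19×1.008 + 1×14.007 + 5×15.999 = 311.734 → 311.73 g/mol.

311.73 g/mol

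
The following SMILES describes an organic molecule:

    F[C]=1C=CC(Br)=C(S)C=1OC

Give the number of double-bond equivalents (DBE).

Molecular formula: C7H6BrFOS.
DoU = (2C + 2 + N − H − X) / 2, where X is the halogen count and O/S are ignored.
    = (2·7 + 2 + 0 − 6 − 2) / 2 = 8 / 2 = 4.

4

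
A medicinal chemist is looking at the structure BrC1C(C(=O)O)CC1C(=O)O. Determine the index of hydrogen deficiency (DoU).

Degree of unsaturation = (number of rings) + (number of π bonds).
Ring closures in the SMILES: 1.
π bonds: 2 double bonds (each 1 DoU) → 2 DoU from unsaturation.
Total DoU = 1 + 2 = 3.

3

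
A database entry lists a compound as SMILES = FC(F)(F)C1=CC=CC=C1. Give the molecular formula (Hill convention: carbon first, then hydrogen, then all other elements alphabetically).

C7H5F3

Walk through each heavy atom and fill implicit hydrogens from standard valence (C 4, N 3, O 2, S 2, halogen 1):
  atom 1: F (halogen, monovalent) → 0 H
  atom 2: C, bond orders sum to 4 (valence 4) → 0 H
  atom 3: F (halogen, monovalent) → 0 H
  atom 4: F (halogen, monovalent) → 0 H
  atom 5: C, bond orders sum to 4 (valence 4) → 0 H
  atom 6: C, bond orders sum to 3 (valence 4) → 1 H
  atom 7: C, bond orders sum to 3 (valence 4) → 1 H
  atom 8: C, bond orders sum to 3 (valence 4) → 1 H
  atom 9: C, bond orders sum to 3 (valence 4) → 1 H
  atom 10: C, bond orders sum to 3 (valence 4) → 1 H
Totals → C:7, H:5, F:3.
In Hill order: C7H5F3.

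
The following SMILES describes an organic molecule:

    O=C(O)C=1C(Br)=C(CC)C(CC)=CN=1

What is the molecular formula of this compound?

Walk through each heavy atom and fill implicit hydrogens from standard valence (C 4, N 3, O 2, S 2, halogen 1):
  atom 1: O, bond orders sum to 2 (valence 2) → 0 H
  atom 2: C, bond orders sum to 4 (valence 4) → 0 H
  atom 3: O, bond orders sum to 1 (valence 2) → 1 H
  atom 4: C, bond orders sum to 4 (valence 4) → 0 H
  atom 5: C, bond orders sum to 4 (valence 4) → 0 H
  atom 6: Br (halogen, monovalent) → 0 H
  atom 7: C, bond orders sum to 4 (valence 4) → 0 H
  atom 8: C, bond orders sum to 2 (valence 4) → 2 H
  atom 9: C, bond orders sum to 1 (valence 4) → 3 H
  atom 10: C, bond orders sum to 4 (valence 4) → 0 H
  atom 11: C, bond orders sum to 2 (valence 4) → 2 H
  atom 12: C, bond orders sum to 1 (valence 4) → 3 H
  atom 13: C, bond orders sum to 3 (valence 4) → 1 H
  atom 14: N, bond orders sum to 3 (valence 3) → 0 H
Totals → C:10, H:12, Br:1, N:1, O:2.

C10H12BrNO2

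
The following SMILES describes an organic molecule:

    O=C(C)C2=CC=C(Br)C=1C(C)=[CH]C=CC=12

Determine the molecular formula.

C13H11BrO

Walk through each heavy atom and fill implicit hydrogens from standard valence (C 4, N 3, O 2, S 2, halogen 1):
  atom 1: O, bond orders sum to 2 (valence 2) → 0 H
  atom 2: C, bond orders sum to 4 (valence 4) → 0 H
  atom 3: C, bond orders sum to 1 (valence 4) → 3 H
  atom 4: C, bond orders sum to 4 (valence 4) → 0 H
  atom 5: C, bond orders sum to 3 (valence 4) → 1 H
  atom 6: C, bond orders sum to 3 (valence 4) → 1 H
  atom 7: C, bond orders sum to 4 (valence 4) → 0 H
  atom 8: Br (halogen, monovalent) → 0 H
  atom 9: C, bond orders sum to 4 (valence 4) → 0 H
  atom 10: C, bond orders sum to 4 (valence 4) → 0 H
  atom 11: C, bond orders sum to 1 (valence 4) → 3 H
  atom 12: C with explicit H count 1
  atom 13: C, bond orders sum to 3 (valence 4) → 1 H
  atom 14: C, bond orders sum to 3 (valence 4) → 1 H
  atom 15: C, bond orders sum to 4 (valence 4) → 0 H
Totals → C:13, H:11, Br:1, O:1.
In Hill order: C13H11BrO.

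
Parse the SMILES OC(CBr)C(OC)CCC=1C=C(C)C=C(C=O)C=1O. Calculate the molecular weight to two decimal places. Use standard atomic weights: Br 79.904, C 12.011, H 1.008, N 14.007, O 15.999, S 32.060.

331.21 g/mol

First, the molecular formula is C14H19BrO4 (counting implicit H from valence).
  Br: 1 × 79.904 = 79.904
  C: 14 × 12.011 = 168.154
  H: 19 × 1.008 = 19.152
  O: 4 × 15.999 = 63.996
Sum: 1×79.904 + 14×12.011 + 19×1.008 + 4×15.999 = 331.206 → 331.21 g/mol.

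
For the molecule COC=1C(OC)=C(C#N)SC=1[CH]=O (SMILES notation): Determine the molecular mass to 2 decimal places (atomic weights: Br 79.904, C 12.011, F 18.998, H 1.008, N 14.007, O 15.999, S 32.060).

197.21 g/mol

First, the molecular formula is C8H7NO3S (counting implicit H from valence).
  C: 8 × 12.011 = 96.088
  H: 7 × 1.008 = 7.056
  N: 1 × 14.007 = 14.007
  O: 3 × 15.999 = 47.997
  S: 1 × 32.060 = 32.060
Sum: 8×12.011 + 7×1.008 + 1×14.007 + 3×15.999 + 1×32.060 = 197.208 → 197.21 g/mol.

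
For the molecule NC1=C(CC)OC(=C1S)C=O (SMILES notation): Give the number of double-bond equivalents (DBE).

4

Degree of unsaturation = (number of rings) + (number of π bonds).
Ring closures in the SMILES: 1.
π bonds: 3 double bonds (each 1 DoU) → 3 DoU from unsaturation.
Total DoU = 1 + 3 = 4.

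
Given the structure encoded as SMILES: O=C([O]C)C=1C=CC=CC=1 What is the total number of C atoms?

Count every carbon token in the SMILES (each C, including those in ring-closure positions and inside branches).
Carbon count: 8.

8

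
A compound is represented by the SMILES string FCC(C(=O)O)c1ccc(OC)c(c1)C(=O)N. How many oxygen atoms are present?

Scan the SMILES for O atoms (remember two-letter symbols like Cl and Br are single atoms).
Oxygen count: 4.

4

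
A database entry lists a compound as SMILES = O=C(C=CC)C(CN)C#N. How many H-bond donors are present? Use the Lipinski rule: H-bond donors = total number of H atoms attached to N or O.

2

Donors: find every N or O and count the H atoms it carries.
  atom 1 (O): bond orders sum to 2 → 0 H
  atom 8 (N): bond orders sum to 1 → 2 H
  atom 10 (N): bond orders sum to 3 → 0 H
Lipinski HBD = 2.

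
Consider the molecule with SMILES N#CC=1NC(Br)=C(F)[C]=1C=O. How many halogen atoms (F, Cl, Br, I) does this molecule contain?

2

Halogen atoms appear at heavy-atom positions 6, 8 (1×Br, 1×F).
Other groups present: 1 aldehyde, 1 nitrile.
Halogen count: 2.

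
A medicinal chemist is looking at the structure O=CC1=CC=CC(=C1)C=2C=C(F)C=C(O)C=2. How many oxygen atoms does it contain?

2

Scan the SMILES for O atoms (remember two-letter symbols like Cl and Br are single atoms).
Oxygen count: 2.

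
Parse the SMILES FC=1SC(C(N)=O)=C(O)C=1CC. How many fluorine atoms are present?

Scan the SMILES for F atoms (remember two-letter symbols like Cl and Br are single atoms).
Fluorine count: 1.

1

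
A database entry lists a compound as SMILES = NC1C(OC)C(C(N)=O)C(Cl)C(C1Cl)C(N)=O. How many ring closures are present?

1

In SMILES, each pair of matching ring-closure digits denotes one ring-closing bond; the number of such bonds equals the number of independent rings.
Ring-closure bonds here: 1.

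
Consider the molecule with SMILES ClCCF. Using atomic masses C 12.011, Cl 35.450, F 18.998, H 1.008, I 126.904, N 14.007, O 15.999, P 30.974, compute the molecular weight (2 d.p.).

First, the molecular formula is C2H4ClF (counting implicit H from valence).
  C: 2 × 12.011 = 24.022
  Cl: 1 × 35.450 = 35.450
  F: 1 × 18.998 = 18.998
  H: 4 × 1.008 = 4.032
Sum: 2×12.011 + 1×35.450 + 1×18.998 + 4×1.008 = 82.502 → 82.50 g/mol.

82.50 g/mol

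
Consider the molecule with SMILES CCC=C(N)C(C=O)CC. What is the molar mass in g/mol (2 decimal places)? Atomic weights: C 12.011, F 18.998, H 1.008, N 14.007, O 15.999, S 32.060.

141.21 g/mol

First, the molecular formula is C8H15NO (counting implicit H from valence).
  C: 8 × 12.011 = 96.088
  H: 15 × 1.008 = 15.120
  N: 1 × 14.007 = 14.007
  O: 1 × 15.999 = 15.999
Sum: 8×12.011 + 15×1.008 + 1×14.007 + 1×15.999 = 141.214 → 141.21 g/mol.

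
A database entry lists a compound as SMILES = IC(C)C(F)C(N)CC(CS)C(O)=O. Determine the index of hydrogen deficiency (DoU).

1

Molecular formula: C8H15FINO2S.
DoU = (2C + 2 + N − H − X) / 2, where X is the halogen count and O/S are ignored.
    = (2·8 + 2 + 1 − 15 − 2) / 2 = 2 / 2 = 1.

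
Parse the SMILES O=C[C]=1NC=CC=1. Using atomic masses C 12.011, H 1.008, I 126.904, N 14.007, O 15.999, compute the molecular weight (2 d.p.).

95.10 g/mol

First, the molecular formula is C5H5NO (counting implicit H from valence).
  C: 5 × 12.011 = 60.055
  H: 5 × 1.008 = 5.040
  N: 1 × 14.007 = 14.007
  O: 1 × 15.999 = 15.999
Sum: 5×12.011 + 5×1.008 + 1×14.007 + 1×15.999 = 95.101 → 95.10 g/mol.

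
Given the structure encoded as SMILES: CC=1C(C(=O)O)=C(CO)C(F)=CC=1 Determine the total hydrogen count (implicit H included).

Walk through each heavy atom and fill implicit hydrogens from standard valence (C 4, N 3, O 2, S 2, halogen 1):
  atom 1: C, bond orders sum to 1 (valence 4) → 3 H
  atom 2: C, bond orders sum to 4 (valence 4) → 0 H
  atom 3: C, bond orders sum to 4 (valence 4) → 0 H
  atom 4: C, bond orders sum to 4 (valence 4) → 0 H
  atom 5: O, bond orders sum to 2 (valence 2) → 0 H
  atom 6: O, bond orders sum to 1 (valence 2) → 1 H
  atom 7: C, bond orders sum to 4 (valence 4) → 0 H
  atom 8: C, bond orders sum to 2 (valence 4) → 2 H
  atom 9: O, bond orders sum to 1 (valence 2) → 1 H
  atom 10: C, bond orders sum to 4 (valence 4) → 0 H
  atom 11: F (halogen, monovalent) → 0 H
  atom 12: C, bond orders sum to 3 (valence 4) → 1 H
  atom 13: C, bond orders sum to 3 (valence 4) → 1 H
Total hydrogens: 9.

9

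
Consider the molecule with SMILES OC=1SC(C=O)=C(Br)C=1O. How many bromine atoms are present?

Scan the SMILES for Br atoms (remember two-letter symbols like Cl and Br are single atoms).
Bromine count: 1.

1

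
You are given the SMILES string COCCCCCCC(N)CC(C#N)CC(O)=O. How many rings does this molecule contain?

In SMILES, each pair of matching ring-closure digits denotes one ring-closing bond; the number of such bonds equals the number of independent rings.
Ring-closure bonds here: 0.

0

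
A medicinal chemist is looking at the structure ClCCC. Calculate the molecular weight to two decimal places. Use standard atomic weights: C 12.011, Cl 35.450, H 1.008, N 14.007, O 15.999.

78.54 g/mol

First, the molecular formula is C3H7Cl (counting implicit H from valence).
  C: 3 × 12.011 = 36.033
  Cl: 1 × 35.450 = 35.450
  H: 7 × 1.008 = 7.056
Sum: 3×12.011 + 1×35.450 + 7×1.008 = 78.539 → 78.54 g/mol.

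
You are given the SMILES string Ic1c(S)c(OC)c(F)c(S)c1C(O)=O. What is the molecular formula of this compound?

C8H6FIO3S2

Walk through each heavy atom and fill implicit hydrogens from standard valence (C 4, N 3, O 2, S 2, halogen 1); for lowercase aromatic atoms, an aromatic c carries 1 H when it has two neighbours and 0 H with three, and aromatic n carries 0 H:
  atom 1: I (halogen, monovalent) → 0 H
  atom 2: aromatic c, 3 neighbours → 0 H
  atom 3: aromatic c, 3 neighbours → 0 H
  atom 4: S, bond orders sum to 1 (valence 2) → 1 H
  atom 5: aromatic c, 3 neighbours → 0 H
  atom 6: O, bond orders sum to 2 (valence 2) → 0 H
  atom 7: C, bond orders sum to 1 (valence 4) → 3 H
  atom 8: aromatic c, 3 neighbours → 0 H
  atom 9: F (halogen, monovalent) → 0 H
  atom 10: aromatic c, 3 neighbours → 0 H
  atom 11: S, bond orders sum to 1 (valence 2) → 1 H
  atom 12: aromatic c, 3 neighbours → 0 H
  atom 13: C, bond orders sum to 4 (valence 4) → 0 H
  atom 14: O, bond orders sum to 1 (valence 2) → 1 H
  atom 15: O, bond orders sum to 2 (valence 2) → 0 H
Totals → C:8, H:6, F:1, I:1, O:3, S:2.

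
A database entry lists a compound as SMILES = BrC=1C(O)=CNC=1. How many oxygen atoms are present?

Scan the SMILES for O atoms (remember two-letter symbols like Cl and Br are single atoms).
Oxygen count: 1.

1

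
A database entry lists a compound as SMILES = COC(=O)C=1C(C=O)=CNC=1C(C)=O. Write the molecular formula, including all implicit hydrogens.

C9H9NO4

Walk through each heavy atom and fill implicit hydrogens from standard valence (C 4, N 3, O 2, S 2, halogen 1):
  atom 1: C, bond orders sum to 1 (valence 4) → 3 H
  atom 2: O, bond orders sum to 2 (valence 2) → 0 H
  atom 3: C, bond orders sum to 4 (valence 4) → 0 H
  atom 4: O, bond orders sum to 2 (valence 2) → 0 H
  atom 5: C, bond orders sum to 4 (valence 4) → 0 H
  atom 6: C, bond orders sum to 4 (valence 4) → 0 H
  atom 7: C, bond orders sum to 3 (valence 4) → 1 H
  atom 8: O, bond orders sum to 2 (valence 2) → 0 H
  atom 9: C, bond orders sum to 3 (valence 4) → 1 H
  atom 10: N, bond orders sum to 2 (valence 3) → 1 H
  atom 11: C, bond orders sum to 4 (valence 4) → 0 H
  atom 12: C, bond orders sum to 4 (valence 4) → 0 H
  atom 13: C, bond orders sum to 1 (valence 4) → 3 H
  atom 14: O, bond orders sum to 2 (valence 2) → 0 H
Totals → C:9, H:9, N:1, O:4.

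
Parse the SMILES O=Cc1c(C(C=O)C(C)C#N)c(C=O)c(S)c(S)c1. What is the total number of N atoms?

Scan the SMILES for N atoms (remember two-letter symbols like Cl and Br are single atoms).
Nitrogen count: 1.

1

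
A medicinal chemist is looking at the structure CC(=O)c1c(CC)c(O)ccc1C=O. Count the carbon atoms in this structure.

Count every carbon token in the SMILES (each C, including those in ring-closure positions and inside branches).
Carbon count: 11.

11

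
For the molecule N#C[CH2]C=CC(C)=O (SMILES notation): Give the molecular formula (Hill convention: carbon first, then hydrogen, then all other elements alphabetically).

C6H7NO

Walk through each heavy atom and fill implicit hydrogens from standard valence (C 4, N 3, O 2, S 2, halogen 1):
  atom 1: N, bond orders sum to 3 (valence 3) → 0 H
  atom 2: C, bond orders sum to 4 (valence 4) → 0 H
  atom 3: C with explicit H count 2
  atom 4: C, bond orders sum to 3 (valence 4) → 1 H
  atom 5: C, bond orders sum to 3 (valence 4) → 1 H
  atom 6: C, bond orders sum to 4 (valence 4) → 0 H
  atom 7: C, bond orders sum to 1 (valence 4) → 3 H
  atom 8: O, bond orders sum to 2 (valence 2) → 0 H
Totals → C:6, H:7, N:1, O:1.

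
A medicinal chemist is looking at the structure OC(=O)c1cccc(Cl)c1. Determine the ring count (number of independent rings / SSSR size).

In SMILES, each pair of matching ring-closure digits denotes one ring-closing bond; the number of such bonds equals the number of independent rings.
Ring-closure bonds here: 1.

1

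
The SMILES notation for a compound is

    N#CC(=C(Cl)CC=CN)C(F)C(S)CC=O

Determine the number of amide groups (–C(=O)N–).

Scan the SMILES for the amide motif — none present.
Groups that are present: 1 aldehyde, 2 alkene, 1 nitrile, 1 primary amine, 1 thiol.

0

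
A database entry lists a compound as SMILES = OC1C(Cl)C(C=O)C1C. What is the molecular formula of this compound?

Walk through each heavy atom and fill implicit hydrogens from standard valence (C 4, N 3, O 2, S 2, halogen 1):
  atom 1: O, bond orders sum to 1 (valence 2) → 1 H
  atom 2: C, bond orders sum to 3 (valence 4) → 1 H
  atom 3: C, bond orders sum to 3 (valence 4) → 1 H
  atom 4: Cl (halogen, monovalent) → 0 H
  atom 5: C, bond orders sum to 3 (valence 4) → 1 H
  atom 6: C, bond orders sum to 3 (valence 4) → 1 H
  atom 7: O, bond orders sum to 2 (valence 2) → 0 H
  atom 8: C, bond orders sum to 3 (valence 4) → 1 H
  atom 9: C, bond orders sum to 1 (valence 4) → 3 H
Totals → C:6, H:9, Cl:1, O:2.
In Hill order: C6H9ClO2.

C6H9ClO2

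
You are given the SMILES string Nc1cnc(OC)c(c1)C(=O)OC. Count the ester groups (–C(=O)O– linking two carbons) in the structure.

1

The ester motif appears at heavy-atom position 10 in the SMILES.
Other groups present: 1 ether, 1 primary amine.
Ester count: 1.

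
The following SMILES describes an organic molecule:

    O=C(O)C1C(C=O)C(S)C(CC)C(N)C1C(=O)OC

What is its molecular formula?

Walk through each heavy atom and fill implicit hydrogens from standard valence (C 4, N 3, O 2, S 2, halogen 1):
  atom 1: O, bond orders sum to 2 (valence 2) → 0 H
  atom 2: C, bond orders sum to 4 (valence 4) → 0 H
  atom 3: O, bond orders sum to 1 (valence 2) → 1 H
  atom 4: C, bond orders sum to 3 (valence 4) → 1 H
  atom 5: C, bond orders sum to 3 (valence 4) → 1 H
  atom 6: C, bond orders sum to 3 (valence 4) → 1 H
  atom 7: O, bond orders sum to 2 (valence 2) → 0 H
  atom 8: C, bond orders sum to 3 (valence 4) → 1 H
  atom 9: S, bond orders sum to 1 (valence 2) → 1 H
  atom 10: C, bond orders sum to 3 (valence 4) → 1 H
  atom 11: C, bond orders sum to 2 (valence 4) → 2 H
  atom 12: C, bond orders sum to 1 (valence 4) → 3 H
  atom 13: C, bond orders sum to 3 (valence 4) → 1 H
  atom 14: N, bond orders sum to 1 (valence 3) → 2 H
  atom 15: C, bond orders sum to 3 (valence 4) → 1 H
  atom 16: C, bond orders sum to 4 (valence 4) → 0 H
  atom 17: O, bond orders sum to 2 (valence 2) → 0 H
  atom 18: O, bond orders sum to 2 (valence 2) → 0 H
  atom 19: C, bond orders sum to 1 (valence 4) → 3 H
Totals → C:12, H:19, N:1, O:5, S:1.
In Hill order: C12H19NO5S.

C12H19NO5S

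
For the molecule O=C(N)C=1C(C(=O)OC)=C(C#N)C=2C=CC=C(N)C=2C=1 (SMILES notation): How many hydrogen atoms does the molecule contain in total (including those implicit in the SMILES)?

11

Walk through each heavy atom and fill implicit hydrogens from standard valence (C 4, N 3, O 2, S 2, halogen 1):
  atom 1: O, bond orders sum to 2 (valence 2) → 0 H
  atom 2: C, bond orders sum to 4 (valence 4) → 0 H
  atom 3: N, bond orders sum to 1 (valence 3) → 2 H
  atom 4: C, bond orders sum to 4 (valence 4) → 0 H
  atom 5: C, bond orders sum to 4 (valence 4) → 0 H
  atom 6: C, bond orders sum to 4 (valence 4) → 0 H
  atom 7: O, bond orders sum to 2 (valence 2) → 0 H
  atom 8: O, bond orders sum to 2 (valence 2) → 0 H
  atom 9: C, bond orders sum to 1 (valence 4) → 3 H
  atom 10: C, bond orders sum to 4 (valence 4) → 0 H
  atom 11: C, bond orders sum to 4 (valence 4) → 0 H
  atom 12: N, bond orders sum to 3 (valence 3) → 0 H
  atom 13: C, bond orders sum to 4 (valence 4) → 0 H
  atom 14: C, bond orders sum to 3 (valence 4) → 1 H
  atom 15: C, bond orders sum to 3 (valence 4) → 1 H
  atom 16: C, bond orders sum to 3 (valence 4) → 1 H
  atom 17: C, bond orders sum to 4 (valence 4) → 0 H
  atom 18: N, bond orders sum to 1 (valence 3) → 2 H
  atom 19: C, bond orders sum to 4 (valence 4) → 0 H
  atom 20: C, bond orders sum to 3 (valence 4) → 1 H
Total hydrogens: 11.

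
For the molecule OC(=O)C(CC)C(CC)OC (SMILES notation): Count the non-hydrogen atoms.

Every atom symbol written in the SMILES (organic subset) is one heavy atom; implicit H are not written.
Heavy atoms by element → C:8, O:3.
Total: 11.

11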